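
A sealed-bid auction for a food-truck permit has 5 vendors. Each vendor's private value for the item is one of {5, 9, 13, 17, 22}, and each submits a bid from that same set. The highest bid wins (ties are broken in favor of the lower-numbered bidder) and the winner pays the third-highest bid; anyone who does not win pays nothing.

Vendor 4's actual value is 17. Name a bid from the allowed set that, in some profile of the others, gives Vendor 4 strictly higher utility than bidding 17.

22

Suppose Vendor 1 bids 5, Vendor 2 bids 5, Vendor 3 bids 5 and Vendor 5 bids 22.
Bid 17: loses, pays 0, utility 0.
Bid 22: wins, pays 5, utility 17 - 5 = 12.
So bidding 22 beats truth here (12 > 0).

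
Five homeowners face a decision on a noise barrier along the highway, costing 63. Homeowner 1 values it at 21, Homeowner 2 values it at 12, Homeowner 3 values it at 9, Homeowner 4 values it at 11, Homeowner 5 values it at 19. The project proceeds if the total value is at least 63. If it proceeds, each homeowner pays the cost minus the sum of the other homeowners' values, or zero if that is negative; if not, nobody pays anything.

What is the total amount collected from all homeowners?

Total value 72 ≥ cost 63, so it is built.
Homeowner 1: others sum to 51; max(0, 63 - 51) = 12.
Homeowner 2: others sum to 60; max(0, 63 - 60) = 3.
Homeowner 3: others sum to 63; max(0, 63 - 63) = 0.
Homeowner 4: others sum to 61; max(0, 63 - 61) = 2.
Homeowner 5: others sum to 53; max(0, 63 - 53) = 10.
Total collected = 12 + 3 + 0 + 2 + 10 = 27.

27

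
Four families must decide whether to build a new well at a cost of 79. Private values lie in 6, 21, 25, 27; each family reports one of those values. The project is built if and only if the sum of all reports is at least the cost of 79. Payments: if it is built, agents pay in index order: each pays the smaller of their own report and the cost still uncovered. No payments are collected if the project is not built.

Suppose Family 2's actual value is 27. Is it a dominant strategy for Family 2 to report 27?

Consider the case where Family 1 reports 6, Family 3 reports 21 and Family 4 reports 27.
Truthful report 27: project built, pays 27, utility 27 - 27 = 0.
Report 25 instead: project built, pays 25, utility 27 - 25 = 2.
Since 2 > 0, reporting 25 is strictly better here, so truthful reporting is not dominant.

No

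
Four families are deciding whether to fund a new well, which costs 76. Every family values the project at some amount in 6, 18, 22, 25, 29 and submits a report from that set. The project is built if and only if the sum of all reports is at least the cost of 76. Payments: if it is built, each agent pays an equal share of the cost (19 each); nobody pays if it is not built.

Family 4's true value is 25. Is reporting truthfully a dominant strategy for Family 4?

No

Consider the case where Family 1 reports 6, Family 2 reports 18 and Family 3 reports 25.
Truthful report 25: project not built, utility 0.
Report 29 instead: project built, pays 19, utility 25 - 19 = 6.
Since 6 > 0, reporting 29 is strictly better here, so truthful reporting is not dominant.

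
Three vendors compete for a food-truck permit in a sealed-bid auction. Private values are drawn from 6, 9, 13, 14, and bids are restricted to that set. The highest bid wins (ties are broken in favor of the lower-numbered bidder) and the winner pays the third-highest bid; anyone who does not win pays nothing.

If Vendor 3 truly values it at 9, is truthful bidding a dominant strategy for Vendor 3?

No

Consider the case where Vendor 1 bids 6 and Vendor 2 bids 9.
Truthful bid 9: loses, pays 0, utility 0.
Bid 13 instead: wins, pays 6, utility 9 - 6 = 3.
Since 3 > 0, bidding 13 is strictly better here, so truthful bidding is not dominant.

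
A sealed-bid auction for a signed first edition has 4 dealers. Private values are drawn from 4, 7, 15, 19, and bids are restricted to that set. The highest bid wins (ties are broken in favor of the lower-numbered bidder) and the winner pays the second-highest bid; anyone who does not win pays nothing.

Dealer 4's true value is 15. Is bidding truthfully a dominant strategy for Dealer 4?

Yes

Check each profile of the others' bids and compare truth against every alternative bid.
Others bid (4, 4, 4): truth gives 11, best alternative gives 11.
Others bid (4, 4, 7): truth gives 8, best alternative gives 8.
Others bid (4, 7, 4): truth gives 8, best alternative gives 8.
Others bid (4, 7, 7): truth gives 8, best alternative gives 8.
Others bid (7, 4, 4): truth gives 8, best alternative gives 8.
Others bid (7, 4, 7): truth gives 8, best alternative gives 8.
(Remaining 58 profiles checked similarly; truth is weakly best in each.)
In every case the truthful bid is at least as good as any alternative, so it is a dominant strategy.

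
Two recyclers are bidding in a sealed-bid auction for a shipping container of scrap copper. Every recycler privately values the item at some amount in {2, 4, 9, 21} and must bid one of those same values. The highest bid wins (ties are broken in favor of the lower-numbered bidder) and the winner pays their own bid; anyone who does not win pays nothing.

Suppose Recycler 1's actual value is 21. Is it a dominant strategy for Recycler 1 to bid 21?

Consider the case where Recycler 2 bids 2.
Truthful bid 21: wins, pays 21, utility 21 - 21 = 0.
Bid 2 instead: wins, pays 2, utility 21 - 2 = 19.
Since 19 > 0, bidding 2 is strictly better here, so truthful bidding is not dominant.

No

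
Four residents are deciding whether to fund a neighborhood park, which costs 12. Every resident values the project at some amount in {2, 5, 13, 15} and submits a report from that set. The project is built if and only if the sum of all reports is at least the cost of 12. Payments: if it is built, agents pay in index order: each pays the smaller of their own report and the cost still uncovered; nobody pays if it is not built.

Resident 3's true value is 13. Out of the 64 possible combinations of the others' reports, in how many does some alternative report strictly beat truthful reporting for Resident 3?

9

Others report (2, 2, 5): truth gives 5; report 5 gives 8 > 5. Violating.
Others report (2, 2, 13): truth gives 5; report 2 gives 11 > 5. Violating.
Others report (2, 2, 15): truth gives 5; report 2 gives 11 > 5. Violating.
Others report (2, 5, 5): truth gives 8; report 2 gives 11 > 8. Violating.
Others report (2, 2, 2): truth gives 5; no alternative beats it.
Others report (2, 5, 2): truth gives 8; no alternative beats it.
(Checking all 64 profiles: 9 have a profitable deviation, 55 do not.)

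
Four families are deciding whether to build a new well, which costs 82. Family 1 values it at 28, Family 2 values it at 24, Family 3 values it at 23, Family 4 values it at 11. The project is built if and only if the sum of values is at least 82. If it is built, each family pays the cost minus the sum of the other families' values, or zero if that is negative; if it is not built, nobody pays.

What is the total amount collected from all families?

70

Total value 86 ≥ cost 82, so it is built.
Family 1: others sum to 58; max(0, 82 - 58) = 24.
Family 2: others sum to 62; max(0, 82 - 62) = 20.
Family 3: others sum to 63; max(0, 82 - 63) = 19.
Family 4: others sum to 75; max(0, 82 - 75) = 7.
Total collected = 24 + 20 + 19 + 7 = 70.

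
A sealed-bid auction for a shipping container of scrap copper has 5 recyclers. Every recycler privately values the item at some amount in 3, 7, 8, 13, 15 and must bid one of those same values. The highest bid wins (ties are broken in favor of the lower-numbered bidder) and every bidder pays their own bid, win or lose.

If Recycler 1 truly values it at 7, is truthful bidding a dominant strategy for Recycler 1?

Consider the case where Recycler 2 bids 3, Recycler 3 bids 3, Recycler 4 bids 3 and Recycler 5 bids 3.
Truthful bid 7: wins, pays 7, utility 7 - 7 = 0.
Bid 3 instead: wins, pays 3, utility 7 - 3 = 4.
Since 4 > 0, bidding 3 is strictly better here, so truthful bidding is not dominant.

No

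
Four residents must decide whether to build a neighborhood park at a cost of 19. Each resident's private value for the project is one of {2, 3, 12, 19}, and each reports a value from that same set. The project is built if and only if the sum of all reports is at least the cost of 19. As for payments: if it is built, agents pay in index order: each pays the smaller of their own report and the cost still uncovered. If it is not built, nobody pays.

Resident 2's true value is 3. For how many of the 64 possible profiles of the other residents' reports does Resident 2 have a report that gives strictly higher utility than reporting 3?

Others report (2, 2, 19): truth gives 0; report 2 gives 1 > 0. Violating.
Others report (2, 3, 12): truth gives 0; report 2 gives 1 > 0. Violating.
Others report (2, 3, 19): truth gives 0; report 2 gives 1 > 0. Violating.
Others report (2, 12, 3): truth gives 0; report 2 gives 1 > 0. Violating.
Others report (2, 2, 2): truth gives 0; no alternative beats it.
Others report (2, 2, 3): truth gives 0; no alternative beats it.
(Checking all 64 profiles: 37 have a profitable deviation, 27 do not.)

37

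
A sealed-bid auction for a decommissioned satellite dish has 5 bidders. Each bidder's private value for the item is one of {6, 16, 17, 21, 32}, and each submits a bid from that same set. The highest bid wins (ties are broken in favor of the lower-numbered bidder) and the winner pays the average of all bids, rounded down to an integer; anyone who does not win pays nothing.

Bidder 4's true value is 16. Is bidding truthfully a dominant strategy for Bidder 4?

Consider the case where Bidder 1 bids 6, Bidder 2 bids 6, Bidder 3 bids 6 and Bidder 5 bids 17.
Truthful bid 16: loses, pays 0, utility 0.
Bid 17 instead: wins, pays 10, utility 16 - 10 = 6.
Since 6 > 0, bidding 17 is strictly better here, so truthful bidding is not dominant.

No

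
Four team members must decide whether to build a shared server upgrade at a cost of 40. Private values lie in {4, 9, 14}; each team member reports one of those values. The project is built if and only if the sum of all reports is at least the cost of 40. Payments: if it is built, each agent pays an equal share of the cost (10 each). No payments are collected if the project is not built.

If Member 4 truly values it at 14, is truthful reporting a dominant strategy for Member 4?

Yes

Check each profile of the others' reports and compare truth against every alternative report.
Others report (4, 9, 14): truth gives 4, best alternative gives 0.
Others report (4, 14, 9): truth gives 4, best alternative gives 0.
Others report (9, 4, 14): truth gives 4, best alternative gives 0.
Others report (9, 9, 9): truth gives 4, best alternative gives 0.
Others report (9, 14, 4): truth gives 4, best alternative gives 0.
Others report (14, 4, 9): truth gives 4, best alternative gives 0.
(Remaining 21 profiles checked similarly; truth is weakly best in each.)
In every case the truthful report is at least as good as any alternative, so it is a dominant strategy.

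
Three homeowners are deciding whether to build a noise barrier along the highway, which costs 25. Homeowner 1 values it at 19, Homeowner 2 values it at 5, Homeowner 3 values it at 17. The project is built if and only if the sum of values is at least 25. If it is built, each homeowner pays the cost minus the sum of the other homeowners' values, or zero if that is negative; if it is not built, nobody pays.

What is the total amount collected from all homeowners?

Total value 41 ≥ cost 25, so it is built.
Homeowner 1: others sum to 22; max(0, 25 - 22) = 3.
Homeowner 2: others sum to 36; max(0, 25 - 36) = 0.
Homeowner 3: others sum to 24; max(0, 25 - 24) = 1.
Total collected = 3 + 0 + 1 = 4.

4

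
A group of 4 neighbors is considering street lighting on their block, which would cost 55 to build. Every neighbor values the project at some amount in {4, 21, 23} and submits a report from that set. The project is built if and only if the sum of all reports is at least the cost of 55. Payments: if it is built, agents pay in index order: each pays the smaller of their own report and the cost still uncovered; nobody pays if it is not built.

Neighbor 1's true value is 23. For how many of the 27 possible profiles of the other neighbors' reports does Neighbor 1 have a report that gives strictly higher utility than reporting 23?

20

Others report (4, 21, 21): truth gives 0; report 21 gives 2 > 0. Violating.
Others report (4, 21, 23): truth gives 0; report 21 gives 2 > 0. Violating.
Others report (4, 23, 21): truth gives 0; report 21 gives 2 > 0. Violating.
Others report (4, 23, 23): truth gives 0; report 21 gives 2 > 0. Violating.
Others report (4, 4, 4): truth gives 0; no alternative beats it.
Others report (4, 4, 21): truth gives 0; no alternative beats it.
(Checking all 27 profiles: 20 have a profitable deviation, 7 do not.)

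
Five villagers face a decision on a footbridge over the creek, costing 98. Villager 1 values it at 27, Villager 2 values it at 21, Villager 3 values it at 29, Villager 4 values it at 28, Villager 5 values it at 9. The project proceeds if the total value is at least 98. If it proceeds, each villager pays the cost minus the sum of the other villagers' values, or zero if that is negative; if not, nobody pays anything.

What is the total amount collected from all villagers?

Total value 114 ≥ cost 98, so it is built.
Villager 1: others sum to 87; max(0, 98 - 87) = 11.
Villager 2: others sum to 93; max(0, 98 - 93) = 5.
Villager 3: others sum to 85; max(0, 98 - 85) = 13.
Villager 4: others sum to 86; max(0, 98 - 86) = 12.
Villager 5: others sum to 105; max(0, 98 - 105) = 0.
Total collected = 11 + 5 + 13 + 12 + 0 = 41.

41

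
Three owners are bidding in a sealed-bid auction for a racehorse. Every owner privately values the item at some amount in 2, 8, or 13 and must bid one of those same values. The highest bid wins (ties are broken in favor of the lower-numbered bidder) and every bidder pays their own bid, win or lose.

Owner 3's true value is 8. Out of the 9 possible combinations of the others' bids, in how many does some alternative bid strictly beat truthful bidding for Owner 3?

Others bid (2, 8): truth gives -8; bid 2 gives -2 > -8. Violating.
Others bid (2, 13): truth gives -8; bid 2 gives -2 > -8. Violating.
Others bid (8, 2): truth gives -8; bid 2 gives -2 > -8. Violating.
Others bid (8, 8): truth gives -8; bid 2 gives -2 > -8. Violating.
Others bid (2, 2): truth gives 0; no alternative beats it.
(Checking all 9 profiles: 8 have a profitable deviation, 1 does not.)

8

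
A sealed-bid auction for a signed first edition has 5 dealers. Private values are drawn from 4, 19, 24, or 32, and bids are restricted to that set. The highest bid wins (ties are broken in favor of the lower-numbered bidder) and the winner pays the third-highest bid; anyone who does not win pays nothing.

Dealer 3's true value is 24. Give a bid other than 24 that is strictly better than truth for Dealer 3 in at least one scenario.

32

Suppose Dealer 1 bids 4, Dealer 2 bids 4, Dealer 4 bids 4 and Dealer 5 bids 32.
Bid 24: loses, pays 0, utility 0.
Bid 32: wins, pays 4, utility 24 - 4 = 20.
So bidding 32 beats truth here (20 > 0).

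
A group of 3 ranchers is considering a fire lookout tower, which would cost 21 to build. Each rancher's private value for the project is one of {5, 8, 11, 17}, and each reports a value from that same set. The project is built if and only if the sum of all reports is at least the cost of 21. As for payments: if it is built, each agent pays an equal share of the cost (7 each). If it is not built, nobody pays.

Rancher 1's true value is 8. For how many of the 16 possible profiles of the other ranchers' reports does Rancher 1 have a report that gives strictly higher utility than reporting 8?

1

Others report (5, 5): truth gives 0; report 11 gives 1 > 0. Violating.
Others report (5, 8): truth gives 1; no alternative beats it.
Others report (5, 11): truth gives 1; no alternative beats it.
(Checking all 16 profiles: 1 has a profitable deviation, 15 do not.)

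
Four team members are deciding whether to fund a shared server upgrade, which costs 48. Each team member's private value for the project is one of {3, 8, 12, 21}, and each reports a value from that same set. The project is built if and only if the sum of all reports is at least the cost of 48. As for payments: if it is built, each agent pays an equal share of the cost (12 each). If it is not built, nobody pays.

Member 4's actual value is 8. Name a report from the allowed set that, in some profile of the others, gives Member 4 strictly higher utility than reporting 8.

3

Suppose Member 1 reports 8, Member 2 reports 12 and Member 3 reports 21.
Report 8: project built, pays 12, utility 8 - 12 = -4.
Report 3: project not built, utility 0.
So reporting 3 beats truth here (0 > -4).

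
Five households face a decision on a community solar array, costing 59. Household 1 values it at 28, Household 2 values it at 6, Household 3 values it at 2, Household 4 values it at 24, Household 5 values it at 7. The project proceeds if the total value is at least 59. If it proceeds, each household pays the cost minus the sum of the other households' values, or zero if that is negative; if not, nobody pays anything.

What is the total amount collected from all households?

36

Total value 67 ≥ cost 59, so it is built.
Household 1: others sum to 39; max(0, 59 - 39) = 20.
Household 2: others sum to 61; max(0, 59 - 61) = 0.
Household 3: others sum to 65; max(0, 59 - 65) = 0.
Household 4: others sum to 43; max(0, 59 - 43) = 16.
Household 5: others sum to 60; max(0, 59 - 60) = 0.
Total collected = 20 + 0 + 0 + 16 + 0 = 36.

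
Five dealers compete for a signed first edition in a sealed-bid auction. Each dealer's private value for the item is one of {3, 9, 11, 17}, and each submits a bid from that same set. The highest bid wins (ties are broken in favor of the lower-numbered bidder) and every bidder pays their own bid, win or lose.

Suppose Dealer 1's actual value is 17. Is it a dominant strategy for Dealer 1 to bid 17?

Consider the case where Dealer 2 bids 3, Dealer 3 bids 3, Dealer 4 bids 3 and Dealer 5 bids 3.
Truthful bid 17: wins, pays 17, utility 17 - 17 = 0.
Bid 3 instead: wins, pays 3, utility 17 - 3 = 14.
Since 14 > 0, bidding 3 is strictly better here, so truthful bidding is not dominant.

No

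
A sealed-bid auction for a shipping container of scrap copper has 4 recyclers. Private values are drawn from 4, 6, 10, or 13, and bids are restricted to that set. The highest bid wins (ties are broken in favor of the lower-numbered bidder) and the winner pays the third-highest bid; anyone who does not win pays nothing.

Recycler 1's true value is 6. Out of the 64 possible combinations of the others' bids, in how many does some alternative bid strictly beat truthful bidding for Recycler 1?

6

Others bid (4, 4, 10): truth gives 0; bid 10 gives 2 > 0. Violating.
Others bid (4, 4, 13): truth gives 0; bid 13 gives 2 > 0. Violating.
Others bid (4, 10, 4): truth gives 0; bid 10 gives 2 > 0. Violating.
Others bid (4, 13, 4): truth gives 0; bid 13 gives 2 > 0. Violating.
Others bid (4, 4, 4): truth gives 2; no alternative beats it.
Others bid (4, 4, 6): truth gives 2; no alternative beats it.
(Checking all 64 profiles: 6 have a profitable deviation, 58 do not.)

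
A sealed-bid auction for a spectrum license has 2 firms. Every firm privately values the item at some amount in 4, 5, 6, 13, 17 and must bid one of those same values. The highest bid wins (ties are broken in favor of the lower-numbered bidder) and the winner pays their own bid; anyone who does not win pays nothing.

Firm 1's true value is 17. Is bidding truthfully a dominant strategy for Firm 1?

Consider the case where Firm 2 bids 4.
Truthful bid 17: wins, pays 17, utility 17 - 17 = 0.
Bid 4 instead: wins, pays 4, utility 17 - 4 = 13.
Since 13 > 0, bidding 4 is strictly better here, so truthful bidding is not dominant.

No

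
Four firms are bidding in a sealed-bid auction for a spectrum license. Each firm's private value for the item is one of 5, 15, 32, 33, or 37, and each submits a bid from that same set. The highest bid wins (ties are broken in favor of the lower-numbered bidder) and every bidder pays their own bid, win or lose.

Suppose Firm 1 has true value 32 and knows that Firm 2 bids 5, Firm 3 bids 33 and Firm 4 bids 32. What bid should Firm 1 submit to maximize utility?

33

Bid 5: loses but pays 5, utility -5.
Bid 15: loses but pays 15, utility -15.
Bid 32: loses but pays 32, utility -32.
Bid 33: wins, pays 33, utility 32 - 33 = -1.
Bid 37: wins, pays 37, utility 32 - 37 = -5.
The best choice is 33 with utility -1.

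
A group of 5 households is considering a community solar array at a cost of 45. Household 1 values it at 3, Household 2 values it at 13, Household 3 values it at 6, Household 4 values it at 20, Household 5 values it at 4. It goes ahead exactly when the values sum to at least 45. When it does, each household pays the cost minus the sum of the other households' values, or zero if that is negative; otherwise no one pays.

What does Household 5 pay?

3

Total value 46 ≥ cost 45, so the project is built.
The other households' values sum to 42.
Cost minus that sum is 45 - 42 = 3.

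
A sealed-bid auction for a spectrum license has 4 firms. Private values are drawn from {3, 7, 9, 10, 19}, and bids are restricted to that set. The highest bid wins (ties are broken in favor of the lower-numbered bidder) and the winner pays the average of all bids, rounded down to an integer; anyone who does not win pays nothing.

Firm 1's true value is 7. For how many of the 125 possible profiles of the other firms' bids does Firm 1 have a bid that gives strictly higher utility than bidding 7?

Others bid (3, 3, 3): truth gives 3; bid 3 gives 4 > 3. Violating.
Others bid (3, 3, 9): truth gives 0; bid 9 gives 1 > 0. Violating.
Others bid (3, 3, 10): truth gives 0; bid 10 gives 1 > 0. Violating.
Others bid (3, 9, 3): truth gives 0; bid 9 gives 1 > 0. Violating.
Others bid (3, 3, 7): truth gives 2; no alternative beats it.
Others bid (3, 3, 19): truth gives 0; no alternative beats it.
(Checking all 125 profiles: 7 have a profitable deviation, 118 do not.)

7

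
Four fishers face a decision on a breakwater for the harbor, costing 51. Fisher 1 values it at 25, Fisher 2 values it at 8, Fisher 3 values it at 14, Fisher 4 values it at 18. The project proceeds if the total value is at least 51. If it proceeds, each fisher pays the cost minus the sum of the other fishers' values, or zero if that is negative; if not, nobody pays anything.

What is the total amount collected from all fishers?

Total value 65 ≥ cost 51, so it is built.
Fisher 1: others sum to 40; max(0, 51 - 40) = 11.
Fisher 2: others sum to 57; max(0, 51 - 57) = 0.
Fisher 3: others sum to 51; max(0, 51 - 51) = 0.
Fisher 4: others sum to 47; max(0, 51 - 47) = 4.
Total collected = 11 + 0 + 0 + 4 = 15.

15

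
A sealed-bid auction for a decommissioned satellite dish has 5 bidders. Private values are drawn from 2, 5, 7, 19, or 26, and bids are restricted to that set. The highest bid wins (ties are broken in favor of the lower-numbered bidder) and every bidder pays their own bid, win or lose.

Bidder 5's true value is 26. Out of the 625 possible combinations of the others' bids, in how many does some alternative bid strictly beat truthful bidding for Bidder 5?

450

Others bid (2, 2, 2, 2): truth gives 0; bid 5 gives 21 > 0. Violating.
Others bid (2, 2, 2, 5): truth gives 0; bid 7 gives 19 > 0. Violating.
Others bid (2, 2, 2, 7): truth gives 0; bid 19 gives 7 > 0. Violating.
Others bid (2, 2, 2, 26): truth gives -26; bid 2 gives -2 > -26. Violating.
Others bid (2, 2, 2, 19): truth gives 0; no alternative beats it.
Others bid (2, 2, 5, 19): truth gives 0; no alternative beats it.
(Checking all 625 profiles: 450 have a profitable deviation, 175 do not.)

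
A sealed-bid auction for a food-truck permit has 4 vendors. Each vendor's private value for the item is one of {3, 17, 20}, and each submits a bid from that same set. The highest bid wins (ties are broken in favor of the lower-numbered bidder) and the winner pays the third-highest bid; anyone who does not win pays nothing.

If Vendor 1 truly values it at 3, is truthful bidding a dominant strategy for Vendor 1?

Check each profile of the others' bids and compare truth against every alternative bid.
Others bid (3, 17, 17): truth gives 0, best alternative gives -14.
Others bid (17, 3, 17): truth gives 0, best alternative gives -14.
Others bid (17, 17, 3): truth gives 0, best alternative gives -14.
Others bid (17, 17, 17): truth gives 0, best alternative gives -14.
Others bid (3, 3, 3): truth gives 0, best alternative gives 0.
Others bid (3, 3, 17): truth gives 0, best alternative gives 0.
(Remaining 21 profiles checked similarly; truth is weakly best in each.)
In every case the truthful bid is at least as good as any alternative, so it is a dominant strategy.

Yes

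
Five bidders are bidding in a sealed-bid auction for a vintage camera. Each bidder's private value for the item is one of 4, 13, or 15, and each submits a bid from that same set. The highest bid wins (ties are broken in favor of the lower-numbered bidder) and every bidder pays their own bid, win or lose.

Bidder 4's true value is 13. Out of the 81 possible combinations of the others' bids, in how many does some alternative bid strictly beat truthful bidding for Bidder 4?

Others bid (4, 4, 4, 15): truth gives -13; bid 15 gives -2 > -13. Violating.
Others bid (4, 4, 13, 4): truth gives -13; bid 15 gives -2 > -13. Violating.
Others bid (4, 4, 13, 13): truth gives -13; bid 15 gives -2 > -13. Violating.
Others bid (4, 4, 13, 15): truth gives -13; bid 15 gives -2 > -13. Violating.
Others bid (4, 4, 4, 4): truth gives 0; no alternative beats it.
Others bid (4, 4, 4, 13): truth gives 0; no alternative beats it.
(Checking all 81 profiles: 79 have a profitable deviation, 2 do not.)

79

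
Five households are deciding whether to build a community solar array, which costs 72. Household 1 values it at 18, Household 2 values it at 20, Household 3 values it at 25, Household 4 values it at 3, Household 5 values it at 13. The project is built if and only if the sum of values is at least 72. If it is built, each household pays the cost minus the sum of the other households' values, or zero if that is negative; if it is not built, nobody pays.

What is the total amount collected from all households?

48

Total value 79 ≥ cost 72, so it is built.
Household 1: others sum to 61; max(0, 72 - 61) = 11.
Household 2: others sum to 59; max(0, 72 - 59) = 13.
Household 3: others sum to 54; max(0, 72 - 54) = 18.
Household 4: others sum to 76; max(0, 72 - 76) = 0.
Household 5: others sum to 66; max(0, 72 - 66) = 6.
Total collected = 11 + 13 + 18 + 0 + 6 = 48.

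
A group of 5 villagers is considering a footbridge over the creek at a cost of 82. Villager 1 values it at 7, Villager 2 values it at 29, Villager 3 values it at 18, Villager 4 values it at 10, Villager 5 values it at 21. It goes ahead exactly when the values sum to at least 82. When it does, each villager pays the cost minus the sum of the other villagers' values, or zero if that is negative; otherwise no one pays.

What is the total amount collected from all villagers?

70

Total value 85 ≥ cost 82, so it is built.
Villager 1: others sum to 78; max(0, 82 - 78) = 4.
Villager 2: others sum to 56; max(0, 82 - 56) = 26.
Villager 3: others sum to 67; max(0, 82 - 67) = 15.
Villager 4: others sum to 75; max(0, 82 - 75) = 7.
Villager 5: others sum to 64; max(0, 82 - 64) = 18.
Total collected = 4 + 26 + 15 + 7 + 18 = 70.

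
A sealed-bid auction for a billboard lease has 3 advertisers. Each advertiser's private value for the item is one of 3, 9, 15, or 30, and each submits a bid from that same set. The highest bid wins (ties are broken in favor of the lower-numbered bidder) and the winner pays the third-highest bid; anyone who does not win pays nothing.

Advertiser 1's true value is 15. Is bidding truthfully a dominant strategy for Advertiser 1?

Consider the case where Advertiser 2 bids 3 and Advertiser 3 bids 30.
Truthful bid 15: loses, pays 0, utility 0.
Bid 30 instead: wins, pays 3, utility 15 - 3 = 12.
Since 12 > 0, bidding 30 is strictly better here, so truthful bidding is not dominant.

No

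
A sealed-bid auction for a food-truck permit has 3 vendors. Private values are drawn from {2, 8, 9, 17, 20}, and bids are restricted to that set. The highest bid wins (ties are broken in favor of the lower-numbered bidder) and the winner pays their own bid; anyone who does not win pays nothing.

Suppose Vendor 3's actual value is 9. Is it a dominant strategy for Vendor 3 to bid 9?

No

Consider the case where Vendor 1 bids 2 and Vendor 2 bids 2.
Truthful bid 9: wins, pays 9, utility 9 - 9 = 0.
Bid 8 instead: wins, pays 8, utility 9 - 8 = 1.
Since 1 > 0, bidding 8 is strictly better here, so truthful bidding is not dominant.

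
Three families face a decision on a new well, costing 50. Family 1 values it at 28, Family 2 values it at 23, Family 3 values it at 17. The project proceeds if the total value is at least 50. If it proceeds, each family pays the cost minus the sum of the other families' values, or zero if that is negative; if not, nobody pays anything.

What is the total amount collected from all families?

Total value 68 ≥ cost 50, so it is built.
Family 1: others sum to 40; max(0, 50 - 40) = 10.
Family 2: others sum to 45; max(0, 50 - 45) = 5.
Family 3: others sum to 51; max(0, 50 - 51) = 0.
Total collected = 10 + 5 + 0 = 15.

15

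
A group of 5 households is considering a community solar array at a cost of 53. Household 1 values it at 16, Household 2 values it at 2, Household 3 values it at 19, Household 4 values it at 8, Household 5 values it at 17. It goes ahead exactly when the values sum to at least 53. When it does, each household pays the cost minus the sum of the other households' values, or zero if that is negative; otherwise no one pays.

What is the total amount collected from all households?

25

Total value 62 ≥ cost 53, so it is built.
Household 1: others sum to 46; max(0, 53 - 46) = 7.
Household 2: others sum to 60; max(0, 53 - 60) = 0.
Household 3: others sum to 43; max(0, 53 - 43) = 10.
Household 4: others sum to 54; max(0, 53 - 54) = 0.
Household 5: others sum to 45; max(0, 53 - 45) = 8.
Total collected = 7 + 0 + 10 + 0 + 8 = 25.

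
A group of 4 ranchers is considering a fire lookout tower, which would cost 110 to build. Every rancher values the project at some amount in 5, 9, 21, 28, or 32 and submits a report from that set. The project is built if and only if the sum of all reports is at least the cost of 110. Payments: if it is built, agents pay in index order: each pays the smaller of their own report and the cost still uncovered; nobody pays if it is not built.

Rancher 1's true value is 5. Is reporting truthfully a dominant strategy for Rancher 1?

Yes

Check each profile of the others' reports and compare truth against every alternative report.
Others report (5, 5, 5): truth gives 0, best alternative gives 0.
Others report (5, 5, 9): truth gives 0, best alternative gives 0.
Others report (5, 5, 21): truth gives 0, best alternative gives 0.
Others report (5, 5, 28): truth gives 0, best alternative gives 0.
Others report (5, 5, 32): truth gives 0, best alternative gives 0.
Others report (5, 9, 5): truth gives 0, best alternative gives 0.
(Remaining 119 profiles checked similarly; truth is weakly best in each.)
In every case the truthful report is at least as good as any alternative, so it is a dominant strategy.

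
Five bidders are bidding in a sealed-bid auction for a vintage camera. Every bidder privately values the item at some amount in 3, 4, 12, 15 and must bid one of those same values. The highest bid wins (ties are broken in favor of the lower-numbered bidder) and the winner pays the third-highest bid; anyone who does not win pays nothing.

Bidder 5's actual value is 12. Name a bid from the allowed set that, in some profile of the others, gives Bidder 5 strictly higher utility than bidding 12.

15

Suppose Bidder 1 bids 3, Bidder 2 bids 3, Bidder 3 bids 3 and Bidder 4 bids 12.
Bid 12: loses, pays 0, utility 0.
Bid 15: wins, pays 3, utility 12 - 3 = 9.
So bidding 15 beats truth here (9 > 0).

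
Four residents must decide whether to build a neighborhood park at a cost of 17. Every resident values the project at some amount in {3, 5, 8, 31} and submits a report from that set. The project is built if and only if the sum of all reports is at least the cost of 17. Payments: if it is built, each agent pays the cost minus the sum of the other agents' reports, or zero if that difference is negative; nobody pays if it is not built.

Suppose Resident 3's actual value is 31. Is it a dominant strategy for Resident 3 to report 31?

Check each profile of the others' reports and compare truth against every alternative report.
Others report (3, 3, 31): truth gives 31, best alternative gives 31.
Others report (3, 5, 31): truth gives 31, best alternative gives 31.
Others report (3, 8, 8): truth gives 31, best alternative gives 31.
Others report (3, 8, 31): truth gives 31, best alternative gives 31.
Others report (3, 31, 3): truth gives 31, best alternative gives 31.
Others report (3, 31, 5): truth gives 31, best alternative gives 31.
(Remaining 58 profiles checked similarly; truth is weakly best in each.)
In every case the truthful report is at least as good as any alternative, so it is a dominant strategy.

Yes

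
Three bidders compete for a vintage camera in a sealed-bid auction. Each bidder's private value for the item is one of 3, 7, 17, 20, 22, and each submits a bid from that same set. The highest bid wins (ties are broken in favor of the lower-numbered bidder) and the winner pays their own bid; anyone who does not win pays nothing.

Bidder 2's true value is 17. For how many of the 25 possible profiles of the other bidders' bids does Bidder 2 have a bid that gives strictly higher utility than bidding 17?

2

Others bid (3, 3): truth gives 0; bid 7 gives 10 > 0. Violating.
Others bid (3, 7): truth gives 0; bid 7 gives 10 > 0. Violating.
Others bid (3, 17): truth gives 0; no alternative beats it.
Others bid (3, 20): truth gives 0; no alternative beats it.
(Checking all 25 profiles: 2 have a profitable deviation, 23 do not.)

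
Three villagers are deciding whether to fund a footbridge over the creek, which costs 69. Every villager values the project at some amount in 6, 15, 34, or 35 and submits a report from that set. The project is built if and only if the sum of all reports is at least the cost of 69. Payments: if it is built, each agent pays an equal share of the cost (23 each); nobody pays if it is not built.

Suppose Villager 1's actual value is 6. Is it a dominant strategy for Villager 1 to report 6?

Check each profile of the others' reports and compare truth against every alternative report.
Others report (34, 34): truth gives -17, best alternative gives -17.
Others report (34, 35): truth gives -17, best alternative gives -17.
Others report (35, 34): truth gives -17, best alternative gives -17.
Others report (35, 35): truth gives -17, best alternative gives -17.
Others report (6, 6): truth gives 0, best alternative gives 0.
Others report (6, 15): truth gives 0, best alternative gives 0.
(Remaining 10 profiles checked similarly; truth is weakly best in each.)
In every case the truthful report is at least as good as any alternative, so it is a dominant strategy.

Yes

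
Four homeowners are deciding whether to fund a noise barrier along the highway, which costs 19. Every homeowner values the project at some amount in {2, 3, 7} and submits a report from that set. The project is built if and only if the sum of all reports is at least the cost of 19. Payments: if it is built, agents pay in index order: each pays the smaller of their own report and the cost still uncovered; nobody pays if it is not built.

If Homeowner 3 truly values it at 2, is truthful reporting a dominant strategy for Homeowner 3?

Check each profile of the others' reports and compare truth against every alternative report.
Others report (2, 7, 7): truth gives 0, best alternative gives -1.
Others report (3, 7, 7): truth gives 0, best alternative gives -1.
Others report (7, 2, 7): truth gives 0, best alternative gives -1.
Others report (7, 3, 7): truth gives 0, best alternative gives -1.
Others report (7, 7, 2): truth gives 0, best alternative gives -1.
Others report (7, 7, 3): truth gives 0, best alternative gives -1.
(Remaining 21 profiles checked similarly; truth is weakly best in each.)
In every case the truthful report is at least as good as any alternative, so it is a dominant strategy.

Yes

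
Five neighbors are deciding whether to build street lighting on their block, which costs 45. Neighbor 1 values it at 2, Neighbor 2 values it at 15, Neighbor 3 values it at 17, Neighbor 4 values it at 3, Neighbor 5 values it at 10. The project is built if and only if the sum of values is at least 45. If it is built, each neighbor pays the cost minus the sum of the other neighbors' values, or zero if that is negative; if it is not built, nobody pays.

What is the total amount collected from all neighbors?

Total value 47 ≥ cost 45, so it is built.
Neighbor 1: others sum to 45; max(0, 45 - 45) = 0.
Neighbor 2: others sum to 32; max(0, 45 - 32) = 13.
Neighbor 3: others sum to 30; max(0, 45 - 30) = 15.
Neighbor 4: others sum to 44; max(0, 45 - 44) = 1.
Neighbor 5: others sum to 37; max(0, 45 - 37) = 8.
Total collected = 0 + 13 + 15 + 1 + 8 = 37.

37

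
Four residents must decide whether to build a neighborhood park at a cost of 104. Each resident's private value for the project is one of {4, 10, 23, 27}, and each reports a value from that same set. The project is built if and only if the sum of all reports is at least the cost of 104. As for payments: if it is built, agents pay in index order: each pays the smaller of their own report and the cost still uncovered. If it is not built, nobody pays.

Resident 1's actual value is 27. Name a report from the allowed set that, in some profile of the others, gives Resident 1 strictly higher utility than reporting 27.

Suppose Resident 2 reports 27, Resident 3 reports 27 and Resident 4 reports 27.
Report 27: project built, pays 27, utility 27 - 27 = 0.
Report 23: project built, pays 23, utility 27 - 23 = 4.
So reporting 23 beats truth here (4 > 0).

23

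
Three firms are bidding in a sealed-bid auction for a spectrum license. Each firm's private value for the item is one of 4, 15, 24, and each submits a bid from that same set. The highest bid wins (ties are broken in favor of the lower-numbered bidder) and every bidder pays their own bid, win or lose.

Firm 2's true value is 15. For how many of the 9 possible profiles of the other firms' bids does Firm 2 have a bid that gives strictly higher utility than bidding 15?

7

Others bid (4, 24): truth gives -15; bid 4 gives -4 > -15. Violating.
Others bid (15, 4): truth gives -15; bid 4 gives -4 > -15. Violating.
Others bid (15, 15): truth gives -15; bid 4 gives -4 > -15. Violating.
Others bid (15, 24): truth gives -15; bid 4 gives -4 > -15. Violating.
Others bid (4, 4): truth gives 0; no alternative beats it.
Others bid (4, 15): truth gives 0; no alternative beats it.
(Checking all 9 profiles: 7 have a profitable deviation, 2 do not.)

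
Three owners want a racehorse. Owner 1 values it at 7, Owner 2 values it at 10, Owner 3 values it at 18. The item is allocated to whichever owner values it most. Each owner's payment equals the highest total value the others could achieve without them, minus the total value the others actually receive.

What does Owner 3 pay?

10

Owner 3 has the highest value and receives the item.
Without Owner 3, the item would go to the next-highest value, 10, so the others could achieve 10.
With Owner 3 present and winning, the others receive nothing, so their total is 0.
Payment = 10 - 0 = 10.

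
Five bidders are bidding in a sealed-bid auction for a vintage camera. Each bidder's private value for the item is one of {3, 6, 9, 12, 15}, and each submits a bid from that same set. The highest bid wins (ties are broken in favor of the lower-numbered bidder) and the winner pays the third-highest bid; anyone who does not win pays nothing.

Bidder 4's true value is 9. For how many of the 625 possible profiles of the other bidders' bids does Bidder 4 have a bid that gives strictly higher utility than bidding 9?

64

Others bid (3, 3, 3, 12): truth gives 0; bid 12 gives 6 > 0. Violating.
Others bid (3, 3, 3, 15): truth gives 0; bid 15 gives 6 > 0. Violating.
Others bid (3, 3, 6, 12): truth gives 0; bid 12 gives 3 > 0. Violating.
Others bid (3, 3, 6, 15): truth gives 0; bid 15 gives 3 > 0. Violating.
Others bid (3, 3, 3, 3): truth gives 6; no alternative beats it.
Others bid (3, 3, 3, 6): truth gives 6; no alternative beats it.
(Checking all 625 profiles: 64 have a profitable deviation, 561 do not.)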